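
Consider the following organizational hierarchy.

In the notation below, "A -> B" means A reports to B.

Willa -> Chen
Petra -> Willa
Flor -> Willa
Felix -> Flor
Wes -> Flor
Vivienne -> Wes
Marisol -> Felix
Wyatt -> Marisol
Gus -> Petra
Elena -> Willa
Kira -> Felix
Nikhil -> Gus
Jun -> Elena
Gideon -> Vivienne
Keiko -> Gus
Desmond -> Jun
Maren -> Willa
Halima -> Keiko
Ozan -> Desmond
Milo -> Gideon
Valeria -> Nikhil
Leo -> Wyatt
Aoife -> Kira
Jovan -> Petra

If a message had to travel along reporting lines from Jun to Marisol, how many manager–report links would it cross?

Jun is 2 levels below Willa, and Marisol is 3 levels below Willa (their lowest common manager). The shortest path runs up from Jun to Willa and back down to Marisol: 2 + 3 = 5 links.

5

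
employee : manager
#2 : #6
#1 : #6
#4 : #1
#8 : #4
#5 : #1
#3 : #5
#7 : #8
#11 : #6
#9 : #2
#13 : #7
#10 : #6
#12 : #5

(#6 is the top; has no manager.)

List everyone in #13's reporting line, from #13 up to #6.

#13 -> #7 -> #8 -> #4 -> #1 -> #6

#13 reports to #7. #7 reports to #8. #8 reports to #4. #4 reports to #1. #1 reports to #6. #6 is at the top.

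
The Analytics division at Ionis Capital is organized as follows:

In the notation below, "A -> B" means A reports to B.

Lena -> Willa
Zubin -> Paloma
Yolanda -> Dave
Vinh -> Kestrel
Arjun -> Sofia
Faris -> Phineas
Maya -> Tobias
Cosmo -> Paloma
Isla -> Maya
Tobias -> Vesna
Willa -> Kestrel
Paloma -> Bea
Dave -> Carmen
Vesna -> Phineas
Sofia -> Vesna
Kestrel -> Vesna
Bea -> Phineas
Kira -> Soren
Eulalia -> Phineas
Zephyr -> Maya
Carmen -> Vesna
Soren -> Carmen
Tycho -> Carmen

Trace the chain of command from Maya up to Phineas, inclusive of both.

Maya reports to Tobias. Tobias reports to Vesna. Vesna reports to Phineas. Phineas is at the top.

Maya -> Tobias -> Vesna -> Phineas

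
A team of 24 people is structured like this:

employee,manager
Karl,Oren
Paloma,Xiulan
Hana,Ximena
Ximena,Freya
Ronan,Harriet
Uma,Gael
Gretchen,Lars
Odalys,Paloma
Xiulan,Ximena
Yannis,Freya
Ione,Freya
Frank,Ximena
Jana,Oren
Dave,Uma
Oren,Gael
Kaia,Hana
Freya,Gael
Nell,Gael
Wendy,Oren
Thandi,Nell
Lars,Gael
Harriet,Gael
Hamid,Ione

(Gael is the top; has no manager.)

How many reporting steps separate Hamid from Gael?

Chain from Hamid up to Gael: Hamid → Ione → Freya → Gael. That is 3 steps up, so Hamid is 3 levels below Gael.

3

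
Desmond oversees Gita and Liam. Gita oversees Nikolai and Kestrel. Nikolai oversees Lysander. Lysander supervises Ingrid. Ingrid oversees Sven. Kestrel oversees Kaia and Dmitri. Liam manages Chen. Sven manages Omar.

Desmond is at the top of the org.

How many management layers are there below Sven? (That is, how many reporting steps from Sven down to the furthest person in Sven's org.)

The longest chain under Sven runs Sven → Omar, which is 1 level below Sven.

1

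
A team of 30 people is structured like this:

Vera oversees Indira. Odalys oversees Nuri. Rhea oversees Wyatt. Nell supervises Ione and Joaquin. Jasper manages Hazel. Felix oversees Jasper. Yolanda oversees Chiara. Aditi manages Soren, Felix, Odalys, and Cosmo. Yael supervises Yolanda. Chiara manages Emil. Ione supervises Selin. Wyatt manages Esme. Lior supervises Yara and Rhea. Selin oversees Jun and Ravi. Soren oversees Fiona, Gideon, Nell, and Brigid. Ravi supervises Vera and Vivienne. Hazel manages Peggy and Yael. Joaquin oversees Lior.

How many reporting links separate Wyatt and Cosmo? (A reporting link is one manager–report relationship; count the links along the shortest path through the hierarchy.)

Wyatt is 6 levels below Aditi, and Cosmo is 1 level below Aditi (their lowest common manager). The shortest path runs up from Wyatt to Aditi and back down to Cosmo: 6 + 1 = 7 links.

7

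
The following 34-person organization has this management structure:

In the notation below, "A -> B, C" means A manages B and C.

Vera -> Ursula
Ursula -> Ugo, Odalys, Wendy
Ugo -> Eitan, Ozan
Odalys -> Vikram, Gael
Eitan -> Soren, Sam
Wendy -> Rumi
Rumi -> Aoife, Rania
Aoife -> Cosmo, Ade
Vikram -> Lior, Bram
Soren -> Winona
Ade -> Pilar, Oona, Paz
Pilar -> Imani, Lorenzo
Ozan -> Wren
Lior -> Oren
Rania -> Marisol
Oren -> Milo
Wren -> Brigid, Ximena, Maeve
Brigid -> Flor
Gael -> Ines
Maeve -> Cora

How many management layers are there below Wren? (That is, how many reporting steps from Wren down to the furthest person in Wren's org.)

2

The longest chain under Wren runs Wren → Maeve → Cora, which is 2 levels below Wren.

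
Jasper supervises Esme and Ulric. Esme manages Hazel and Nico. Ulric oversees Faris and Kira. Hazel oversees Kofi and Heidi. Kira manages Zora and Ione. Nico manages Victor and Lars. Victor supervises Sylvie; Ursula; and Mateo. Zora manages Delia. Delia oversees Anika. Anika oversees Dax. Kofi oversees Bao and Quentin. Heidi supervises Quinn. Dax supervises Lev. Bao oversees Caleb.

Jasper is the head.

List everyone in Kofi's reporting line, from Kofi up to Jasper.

Kofi -> Hazel -> Esme -> Jasper

Kofi reports to Hazel. Hazel reports to Esme. Esme reports to Jasper. Jasper is at the top.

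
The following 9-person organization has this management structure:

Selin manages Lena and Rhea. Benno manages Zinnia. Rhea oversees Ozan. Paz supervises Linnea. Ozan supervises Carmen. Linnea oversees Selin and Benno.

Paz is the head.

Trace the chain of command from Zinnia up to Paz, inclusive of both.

Zinnia -> Benno -> Linnea -> Paz

Zinnia reports to Benno. Benno reports to Linnea. Linnea reports to Paz. Paz is at the top.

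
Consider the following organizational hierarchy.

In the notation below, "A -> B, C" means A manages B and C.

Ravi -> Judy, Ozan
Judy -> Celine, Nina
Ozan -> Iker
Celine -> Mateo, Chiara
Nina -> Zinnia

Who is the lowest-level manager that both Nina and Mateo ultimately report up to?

Nina's chain of managers is Judy, Ravi. Mateo's chain of managers is Celine, Judy, Ravi. The first manager that appears in both chains is Judy.

Judy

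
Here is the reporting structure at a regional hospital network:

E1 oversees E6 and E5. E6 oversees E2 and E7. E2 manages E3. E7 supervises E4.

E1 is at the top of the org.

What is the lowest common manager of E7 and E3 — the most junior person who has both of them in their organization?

E7's chain of managers is E6, E1. E3's chain of managers is E2, E6, E1. The first manager that appears in both chains is E6.

E6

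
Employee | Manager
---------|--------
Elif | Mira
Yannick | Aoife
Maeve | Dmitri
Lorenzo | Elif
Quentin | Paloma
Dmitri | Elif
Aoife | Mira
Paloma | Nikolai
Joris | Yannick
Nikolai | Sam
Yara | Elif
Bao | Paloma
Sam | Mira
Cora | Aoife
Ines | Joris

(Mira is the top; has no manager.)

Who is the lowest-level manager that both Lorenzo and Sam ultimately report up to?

Lorenzo's chain of managers is Elif, Mira. Sam's chain of managers is Mira. The first manager that appears in both chains is Mira.

Mira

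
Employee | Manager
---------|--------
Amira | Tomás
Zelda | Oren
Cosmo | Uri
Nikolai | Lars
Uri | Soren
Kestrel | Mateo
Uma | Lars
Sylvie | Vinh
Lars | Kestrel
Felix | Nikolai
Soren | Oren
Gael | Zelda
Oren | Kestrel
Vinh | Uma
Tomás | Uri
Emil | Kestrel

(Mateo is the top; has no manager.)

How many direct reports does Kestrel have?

Kestrel directly manages Oren, Lars, Emil. That is 3 direct reports.

3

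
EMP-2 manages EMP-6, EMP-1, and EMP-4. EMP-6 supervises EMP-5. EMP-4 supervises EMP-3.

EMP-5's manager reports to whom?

EMP-2

EMP-5 reports to EMP-6, and EMP-6 reports to EMP-2. So EMP-5's skip-level manager is EMP-2.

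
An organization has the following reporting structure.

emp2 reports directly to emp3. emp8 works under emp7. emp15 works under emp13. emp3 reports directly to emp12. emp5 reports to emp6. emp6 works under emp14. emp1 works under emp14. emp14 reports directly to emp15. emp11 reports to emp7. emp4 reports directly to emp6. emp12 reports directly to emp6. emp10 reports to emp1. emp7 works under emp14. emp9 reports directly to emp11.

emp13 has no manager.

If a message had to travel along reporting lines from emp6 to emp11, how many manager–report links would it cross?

3

emp6 is 1 level below emp14, and emp11 is 2 levels below emp14 (their lowest common manager). The shortest path runs up from emp6 to emp14 and back down to emp11: 1 + 2 = 3 links.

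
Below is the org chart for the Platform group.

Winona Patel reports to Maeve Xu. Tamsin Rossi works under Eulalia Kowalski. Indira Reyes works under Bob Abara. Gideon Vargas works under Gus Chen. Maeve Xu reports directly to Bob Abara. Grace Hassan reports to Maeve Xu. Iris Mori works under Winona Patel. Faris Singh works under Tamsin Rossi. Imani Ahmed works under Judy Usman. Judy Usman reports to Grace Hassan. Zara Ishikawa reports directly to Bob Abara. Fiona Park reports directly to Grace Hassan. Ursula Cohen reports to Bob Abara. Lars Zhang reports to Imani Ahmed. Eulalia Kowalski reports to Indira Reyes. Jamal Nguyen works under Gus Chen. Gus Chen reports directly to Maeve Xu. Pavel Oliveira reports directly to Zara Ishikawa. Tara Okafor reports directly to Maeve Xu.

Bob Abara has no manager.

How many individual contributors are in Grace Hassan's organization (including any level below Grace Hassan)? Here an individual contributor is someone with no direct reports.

The people in Grace Hassan's organization with no one reporting to them are Fiona Park, Lars Zhang. That is 2.

2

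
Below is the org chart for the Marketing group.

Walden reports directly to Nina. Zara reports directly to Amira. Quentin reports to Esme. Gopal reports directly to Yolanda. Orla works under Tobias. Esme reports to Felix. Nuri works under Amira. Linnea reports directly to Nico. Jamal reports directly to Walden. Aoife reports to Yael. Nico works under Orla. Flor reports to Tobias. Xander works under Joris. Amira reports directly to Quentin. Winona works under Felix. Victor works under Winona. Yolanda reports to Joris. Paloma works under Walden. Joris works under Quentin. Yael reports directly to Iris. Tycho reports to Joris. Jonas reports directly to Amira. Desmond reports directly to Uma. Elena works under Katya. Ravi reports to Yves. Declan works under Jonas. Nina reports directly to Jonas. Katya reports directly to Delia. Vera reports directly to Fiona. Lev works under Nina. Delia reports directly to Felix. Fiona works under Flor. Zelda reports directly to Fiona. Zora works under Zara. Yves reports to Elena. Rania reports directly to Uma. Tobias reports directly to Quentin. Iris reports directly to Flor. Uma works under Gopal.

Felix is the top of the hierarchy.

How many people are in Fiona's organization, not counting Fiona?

Fiona directly manages Vera, Zelda. Vera has no reports. Zelda has no reports. So Fiona's organization is 2 direct reports plus everyone under them: 1 + 1 = 2.

2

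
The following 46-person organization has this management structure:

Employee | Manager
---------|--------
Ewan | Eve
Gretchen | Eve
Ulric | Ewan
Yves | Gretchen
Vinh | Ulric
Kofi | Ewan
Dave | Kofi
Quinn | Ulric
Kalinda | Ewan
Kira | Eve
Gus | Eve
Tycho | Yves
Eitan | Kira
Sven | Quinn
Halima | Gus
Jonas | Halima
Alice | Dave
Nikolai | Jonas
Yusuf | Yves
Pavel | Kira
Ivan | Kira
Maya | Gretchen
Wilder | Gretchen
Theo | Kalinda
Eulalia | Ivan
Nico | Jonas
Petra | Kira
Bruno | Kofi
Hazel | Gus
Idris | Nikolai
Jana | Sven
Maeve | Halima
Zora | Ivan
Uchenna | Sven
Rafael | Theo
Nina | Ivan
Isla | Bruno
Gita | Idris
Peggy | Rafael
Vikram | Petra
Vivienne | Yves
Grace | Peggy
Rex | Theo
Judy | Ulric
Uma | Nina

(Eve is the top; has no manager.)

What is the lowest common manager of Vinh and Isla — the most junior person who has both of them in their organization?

Ewan

Vinh's chain of managers is Ulric, Ewan, Eve. Isla's chain of managers is Bruno, Kofi, Ewan, Eve. The first manager that appears in both chains is Ewan.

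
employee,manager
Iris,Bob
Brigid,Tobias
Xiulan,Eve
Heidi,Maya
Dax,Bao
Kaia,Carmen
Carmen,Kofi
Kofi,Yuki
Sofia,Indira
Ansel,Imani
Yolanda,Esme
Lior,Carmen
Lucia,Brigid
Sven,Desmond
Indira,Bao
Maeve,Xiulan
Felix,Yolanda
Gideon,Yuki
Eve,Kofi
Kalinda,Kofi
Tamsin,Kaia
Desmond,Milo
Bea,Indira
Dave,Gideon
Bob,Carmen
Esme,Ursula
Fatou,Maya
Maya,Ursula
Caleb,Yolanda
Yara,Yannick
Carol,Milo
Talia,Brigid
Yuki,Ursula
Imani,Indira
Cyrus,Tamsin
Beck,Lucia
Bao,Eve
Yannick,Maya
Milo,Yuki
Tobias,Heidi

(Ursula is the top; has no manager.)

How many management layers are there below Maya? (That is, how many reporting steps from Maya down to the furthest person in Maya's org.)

5

The longest chain under Maya runs Maya → Heidi → Tobias → Brigid → Lucia → Beck, which is 5 levels below Maya.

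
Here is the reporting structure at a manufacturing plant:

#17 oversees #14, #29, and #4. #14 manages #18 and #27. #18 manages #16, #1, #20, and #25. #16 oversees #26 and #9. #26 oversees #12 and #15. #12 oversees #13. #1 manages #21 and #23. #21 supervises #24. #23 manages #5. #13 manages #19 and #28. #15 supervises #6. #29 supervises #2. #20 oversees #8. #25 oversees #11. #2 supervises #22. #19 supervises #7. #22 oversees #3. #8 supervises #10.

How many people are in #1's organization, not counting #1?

#1 directly manages #21, #23. Under #21: #24 (1). Under #23: #5 (1). So #1's organization is 2 direct reports plus everyone under them: 2 + 2 = 4.

4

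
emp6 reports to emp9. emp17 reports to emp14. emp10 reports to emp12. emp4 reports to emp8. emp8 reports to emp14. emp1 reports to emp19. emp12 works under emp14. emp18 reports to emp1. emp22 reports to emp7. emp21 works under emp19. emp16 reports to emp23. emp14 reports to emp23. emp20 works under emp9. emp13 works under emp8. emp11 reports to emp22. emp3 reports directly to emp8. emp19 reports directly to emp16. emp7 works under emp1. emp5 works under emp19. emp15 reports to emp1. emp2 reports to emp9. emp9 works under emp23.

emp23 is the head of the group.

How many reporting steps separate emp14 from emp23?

1

Chain from emp14 up to emp23: emp14 → emp23. That is 1 step up, so emp14 is 1 level below emp23.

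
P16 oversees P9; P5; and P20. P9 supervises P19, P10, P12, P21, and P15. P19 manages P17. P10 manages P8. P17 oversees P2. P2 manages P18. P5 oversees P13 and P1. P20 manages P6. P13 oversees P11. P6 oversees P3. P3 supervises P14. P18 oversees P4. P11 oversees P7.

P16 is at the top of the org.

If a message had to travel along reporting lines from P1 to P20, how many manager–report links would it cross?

P1 is 2 levels below P16, and P20 is 1 level below P16 (their lowest common manager). The shortest path runs up from P1 to P16 and back down to P20: 2 + 1 = 3 links.

3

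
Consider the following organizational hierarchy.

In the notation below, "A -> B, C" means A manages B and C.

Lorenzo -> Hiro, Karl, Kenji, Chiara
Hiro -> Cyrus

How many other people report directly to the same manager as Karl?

3

Karl reports to Lorenzo. Lorenzo's other direct reports are Hiro, Kenji, Chiara — 3 peers.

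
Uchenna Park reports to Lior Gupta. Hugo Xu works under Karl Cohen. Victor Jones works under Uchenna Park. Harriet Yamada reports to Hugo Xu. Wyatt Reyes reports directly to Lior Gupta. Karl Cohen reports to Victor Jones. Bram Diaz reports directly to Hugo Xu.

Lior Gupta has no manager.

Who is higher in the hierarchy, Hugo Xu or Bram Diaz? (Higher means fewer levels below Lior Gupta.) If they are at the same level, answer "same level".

Hugo Xu is 4 levels below Lior Gupta; Bram Diaz is 5. Hugo Xu is higher.

Hugo Xu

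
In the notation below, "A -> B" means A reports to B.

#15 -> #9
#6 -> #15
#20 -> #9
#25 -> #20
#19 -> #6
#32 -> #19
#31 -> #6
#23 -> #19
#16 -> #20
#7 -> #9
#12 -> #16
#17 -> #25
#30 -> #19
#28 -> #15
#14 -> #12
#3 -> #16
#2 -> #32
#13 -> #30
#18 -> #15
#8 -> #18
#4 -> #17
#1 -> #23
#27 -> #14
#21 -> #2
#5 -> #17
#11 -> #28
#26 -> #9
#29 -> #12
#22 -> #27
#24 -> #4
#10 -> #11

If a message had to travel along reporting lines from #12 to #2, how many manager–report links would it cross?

#12 is 3 levels below #9, and #2 is 5 levels below #9 (their lowest common manager). The shortest path runs up from #12 to #9 and back down to #2: 3 + 5 = 8 links.

8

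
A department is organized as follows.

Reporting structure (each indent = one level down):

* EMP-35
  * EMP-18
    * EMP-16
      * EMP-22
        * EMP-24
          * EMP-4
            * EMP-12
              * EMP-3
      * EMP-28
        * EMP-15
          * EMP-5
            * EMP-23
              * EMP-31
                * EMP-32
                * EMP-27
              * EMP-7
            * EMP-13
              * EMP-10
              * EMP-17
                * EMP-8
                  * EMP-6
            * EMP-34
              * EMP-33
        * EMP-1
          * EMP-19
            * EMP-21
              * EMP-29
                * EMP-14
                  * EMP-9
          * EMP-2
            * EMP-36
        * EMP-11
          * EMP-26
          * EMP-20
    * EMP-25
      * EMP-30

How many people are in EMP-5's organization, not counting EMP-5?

12

EMP-5 directly manages EMP-23, EMP-13, EMP-34. Under EMP-23: EMP-7, EMP-31, EMP-27, EMP-32 (4). Under EMP-13: EMP-17, EMP-8, EMP-6, EMP-10 (4). Under EMP-34: EMP-33 (1). So EMP-5's organization is 3 direct reports plus everyone under them: 5 + 5 + 2 = 12.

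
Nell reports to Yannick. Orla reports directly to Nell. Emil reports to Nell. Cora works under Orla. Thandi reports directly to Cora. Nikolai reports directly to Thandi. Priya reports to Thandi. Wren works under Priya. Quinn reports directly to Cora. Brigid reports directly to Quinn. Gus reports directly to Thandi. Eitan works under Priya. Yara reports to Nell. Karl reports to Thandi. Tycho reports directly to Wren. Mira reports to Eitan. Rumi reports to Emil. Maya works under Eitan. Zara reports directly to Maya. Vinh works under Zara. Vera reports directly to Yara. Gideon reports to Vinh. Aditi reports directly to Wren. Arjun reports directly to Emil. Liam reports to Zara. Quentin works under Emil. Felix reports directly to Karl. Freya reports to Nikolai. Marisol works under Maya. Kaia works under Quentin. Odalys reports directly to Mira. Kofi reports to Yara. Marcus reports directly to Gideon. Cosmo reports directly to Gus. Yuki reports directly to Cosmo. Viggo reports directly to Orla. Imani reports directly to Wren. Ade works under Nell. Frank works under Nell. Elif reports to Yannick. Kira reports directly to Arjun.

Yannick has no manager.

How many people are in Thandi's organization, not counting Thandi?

Thandi directly manages Nikolai, Priya, Gus, Karl. Under Nikolai: Freya (1). Under Priya: Eitan, Maya, Marisol, Zara, Liam, Vinh, Gideon, Marcus, Mira, Odalys, Wren, Imani, Aditi, Tycho (14). Under Gus: Cosmo, Yuki (2). Under Karl: Felix (1). So Thandi's organization is 4 direct reports plus everyone under them: 2 + 15 + 3 + 2 = 22.

22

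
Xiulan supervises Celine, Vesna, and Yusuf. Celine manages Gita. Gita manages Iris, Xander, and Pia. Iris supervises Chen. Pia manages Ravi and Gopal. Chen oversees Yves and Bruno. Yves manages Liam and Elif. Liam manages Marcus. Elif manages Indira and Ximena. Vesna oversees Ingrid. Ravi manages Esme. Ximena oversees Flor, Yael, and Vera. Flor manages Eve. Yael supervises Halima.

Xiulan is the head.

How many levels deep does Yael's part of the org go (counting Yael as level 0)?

The longest chain under Yael runs Yael → Halima, which is 1 level below Yael.

1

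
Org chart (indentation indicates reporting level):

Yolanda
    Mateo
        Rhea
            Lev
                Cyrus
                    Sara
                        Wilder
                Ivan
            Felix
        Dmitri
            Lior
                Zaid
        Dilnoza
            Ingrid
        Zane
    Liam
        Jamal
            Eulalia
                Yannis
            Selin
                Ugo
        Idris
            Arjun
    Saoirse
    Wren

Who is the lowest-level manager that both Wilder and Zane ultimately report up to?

Wilder's chain of managers is Sara, Cyrus, Lev, Rhea, Mateo, Yolanda. Zane's chain of managers is Mateo, Yolanda. The first manager that appears in both chains is Mateo.

Mateo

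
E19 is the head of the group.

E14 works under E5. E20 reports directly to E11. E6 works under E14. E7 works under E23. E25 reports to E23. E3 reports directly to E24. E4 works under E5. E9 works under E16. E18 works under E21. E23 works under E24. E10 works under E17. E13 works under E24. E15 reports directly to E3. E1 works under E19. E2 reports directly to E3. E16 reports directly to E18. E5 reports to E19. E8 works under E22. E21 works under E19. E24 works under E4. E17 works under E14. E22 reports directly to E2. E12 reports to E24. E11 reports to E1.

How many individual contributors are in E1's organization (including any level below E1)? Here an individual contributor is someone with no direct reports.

The only person in E1's organization with no one reporting to them is E20. That is 1.

1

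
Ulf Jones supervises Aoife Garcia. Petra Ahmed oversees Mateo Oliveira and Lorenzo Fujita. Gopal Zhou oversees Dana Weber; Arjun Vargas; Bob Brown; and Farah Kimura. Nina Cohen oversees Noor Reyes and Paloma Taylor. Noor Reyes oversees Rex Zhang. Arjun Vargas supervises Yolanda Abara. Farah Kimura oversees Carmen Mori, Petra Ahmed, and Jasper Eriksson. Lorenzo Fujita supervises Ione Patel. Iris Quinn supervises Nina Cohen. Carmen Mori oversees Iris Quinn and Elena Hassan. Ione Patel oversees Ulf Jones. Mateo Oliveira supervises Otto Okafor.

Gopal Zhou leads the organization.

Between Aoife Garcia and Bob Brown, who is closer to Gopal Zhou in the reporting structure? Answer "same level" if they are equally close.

Aoife Garcia is 6 levels below Gopal Zhou; Bob Brown is 1. Bob Brown is higher.

Bob Brown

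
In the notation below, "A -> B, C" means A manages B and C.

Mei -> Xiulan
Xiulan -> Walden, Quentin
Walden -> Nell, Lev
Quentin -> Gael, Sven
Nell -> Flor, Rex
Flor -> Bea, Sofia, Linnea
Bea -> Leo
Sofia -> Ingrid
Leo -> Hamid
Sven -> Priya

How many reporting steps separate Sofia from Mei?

5

Chain from Sofia up to Mei: Sofia → Flor → Nell → Walden → Xiulan → Mei. That is 5 steps up, so Sofia is 5 levels below Mei.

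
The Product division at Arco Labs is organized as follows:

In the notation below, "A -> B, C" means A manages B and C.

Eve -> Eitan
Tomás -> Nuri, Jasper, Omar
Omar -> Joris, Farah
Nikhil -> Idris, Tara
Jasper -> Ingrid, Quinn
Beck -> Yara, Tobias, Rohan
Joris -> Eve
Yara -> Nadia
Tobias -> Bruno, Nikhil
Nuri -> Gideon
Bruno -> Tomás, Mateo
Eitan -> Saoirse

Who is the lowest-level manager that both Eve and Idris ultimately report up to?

Tobias

Eve's chain of managers is Joris, Omar, Tomás, Bruno, Tobias, Beck. Idris's chain of managers is Nikhil, Tobias, Beck. The first manager that appears in both chains is Tobias.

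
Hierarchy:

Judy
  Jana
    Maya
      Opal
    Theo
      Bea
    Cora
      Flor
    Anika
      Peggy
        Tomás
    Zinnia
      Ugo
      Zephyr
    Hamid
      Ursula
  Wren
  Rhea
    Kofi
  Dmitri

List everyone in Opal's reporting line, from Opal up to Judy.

Opal reports to Maya. Maya reports to Jana. Jana reports to Judy. Judy is at the top.

Opal -> Maya -> Jana -> Judy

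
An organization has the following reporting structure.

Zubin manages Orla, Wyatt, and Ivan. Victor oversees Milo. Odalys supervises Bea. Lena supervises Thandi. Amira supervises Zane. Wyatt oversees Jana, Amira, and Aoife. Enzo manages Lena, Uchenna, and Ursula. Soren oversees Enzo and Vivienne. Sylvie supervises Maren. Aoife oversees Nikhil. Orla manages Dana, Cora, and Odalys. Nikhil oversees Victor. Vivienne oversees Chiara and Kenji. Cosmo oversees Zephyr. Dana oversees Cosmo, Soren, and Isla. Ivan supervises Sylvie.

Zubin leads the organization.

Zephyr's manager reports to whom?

Dana

Zephyr reports to Cosmo, and Cosmo reports to Dana. So Zephyr's skip-level manager is Dana.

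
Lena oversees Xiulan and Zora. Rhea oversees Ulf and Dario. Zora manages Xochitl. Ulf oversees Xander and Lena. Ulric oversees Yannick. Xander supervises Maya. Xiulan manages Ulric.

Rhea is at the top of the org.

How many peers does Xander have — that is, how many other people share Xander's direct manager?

1

Xander reports to Ulf. Ulf's other direct reports are Lena — 1 peer.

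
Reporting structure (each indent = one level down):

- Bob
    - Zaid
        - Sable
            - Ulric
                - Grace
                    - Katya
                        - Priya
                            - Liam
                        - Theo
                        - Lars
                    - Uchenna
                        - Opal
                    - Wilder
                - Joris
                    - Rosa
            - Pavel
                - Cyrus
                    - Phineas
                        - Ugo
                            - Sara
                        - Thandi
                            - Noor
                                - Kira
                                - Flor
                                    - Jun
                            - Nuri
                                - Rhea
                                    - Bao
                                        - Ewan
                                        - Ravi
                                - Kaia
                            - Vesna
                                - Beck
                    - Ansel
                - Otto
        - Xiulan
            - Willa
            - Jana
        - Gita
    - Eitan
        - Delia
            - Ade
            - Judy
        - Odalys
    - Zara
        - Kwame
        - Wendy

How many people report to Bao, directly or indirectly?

2

Bao directly manages Ewan, Ravi. Ewan has no reports. Ravi has no reports. So Bao's organization is 2 direct reports plus everyone under them: 1 + 1 = 2.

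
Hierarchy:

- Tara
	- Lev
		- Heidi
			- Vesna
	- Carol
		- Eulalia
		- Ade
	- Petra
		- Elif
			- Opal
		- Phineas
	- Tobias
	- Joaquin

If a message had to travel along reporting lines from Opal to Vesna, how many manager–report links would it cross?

6

Opal is 3 levels below Tara, and Vesna is 3 levels below Tara (their lowest common manager). The shortest path runs up from Opal to Tara and back down to Vesna: 3 + 3 = 6 links.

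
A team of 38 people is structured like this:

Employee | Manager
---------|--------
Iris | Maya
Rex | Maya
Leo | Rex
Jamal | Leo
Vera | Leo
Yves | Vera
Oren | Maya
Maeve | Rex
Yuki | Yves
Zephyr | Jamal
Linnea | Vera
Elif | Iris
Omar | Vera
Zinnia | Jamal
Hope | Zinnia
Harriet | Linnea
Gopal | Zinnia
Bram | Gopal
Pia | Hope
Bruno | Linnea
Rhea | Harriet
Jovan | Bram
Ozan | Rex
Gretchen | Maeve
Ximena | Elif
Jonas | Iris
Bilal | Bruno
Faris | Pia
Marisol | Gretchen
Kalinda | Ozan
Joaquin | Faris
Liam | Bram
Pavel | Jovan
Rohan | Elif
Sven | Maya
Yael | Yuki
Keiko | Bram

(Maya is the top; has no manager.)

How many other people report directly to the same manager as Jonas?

1

Jonas reports to Iris. Iris's other direct reports are Elif — 1 peer.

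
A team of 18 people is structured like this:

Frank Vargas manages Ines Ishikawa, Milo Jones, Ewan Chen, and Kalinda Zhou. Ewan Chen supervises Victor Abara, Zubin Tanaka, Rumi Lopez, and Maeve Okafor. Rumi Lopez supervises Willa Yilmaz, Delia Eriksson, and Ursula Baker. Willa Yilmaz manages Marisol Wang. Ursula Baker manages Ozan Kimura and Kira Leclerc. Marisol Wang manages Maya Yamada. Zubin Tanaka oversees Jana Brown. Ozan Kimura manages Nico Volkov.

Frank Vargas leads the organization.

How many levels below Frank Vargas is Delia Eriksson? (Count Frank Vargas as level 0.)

3

Chain from Delia Eriksson up to Frank Vargas: Delia Eriksson → Rumi Lopez → Ewan Chen → Frank Vargas. That is 3 steps up, so Delia Eriksson is 3 levels below Frank Vargas.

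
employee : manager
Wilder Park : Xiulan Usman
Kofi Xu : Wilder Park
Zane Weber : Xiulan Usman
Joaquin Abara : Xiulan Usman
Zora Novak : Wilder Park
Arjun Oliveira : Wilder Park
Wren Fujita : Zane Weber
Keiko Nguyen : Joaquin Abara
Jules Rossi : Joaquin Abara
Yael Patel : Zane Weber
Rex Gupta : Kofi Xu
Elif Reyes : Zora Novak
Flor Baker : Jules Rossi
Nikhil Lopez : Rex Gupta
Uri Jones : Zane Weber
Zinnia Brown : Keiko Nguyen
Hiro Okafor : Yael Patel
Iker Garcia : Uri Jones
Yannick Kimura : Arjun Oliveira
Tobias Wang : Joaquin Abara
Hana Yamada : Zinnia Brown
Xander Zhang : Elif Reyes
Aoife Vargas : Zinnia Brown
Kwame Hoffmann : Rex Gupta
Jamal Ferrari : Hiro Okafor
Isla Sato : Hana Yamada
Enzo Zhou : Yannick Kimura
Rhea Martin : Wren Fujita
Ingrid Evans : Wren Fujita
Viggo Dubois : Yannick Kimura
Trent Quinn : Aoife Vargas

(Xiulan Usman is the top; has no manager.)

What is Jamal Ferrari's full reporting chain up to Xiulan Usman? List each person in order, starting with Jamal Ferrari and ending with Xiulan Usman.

Jamal Ferrari -> Hiro Okafor -> Yael Patel -> Zane Weber -> Xiulan Usman

Jamal Ferrari reports to Hiro Okafor. Hiro Okafor reports to Yael Patel. Yael Patel reports to Zane Weber. Zane Weber reports to Xiulan Usman. Xiulan Usman is at the top.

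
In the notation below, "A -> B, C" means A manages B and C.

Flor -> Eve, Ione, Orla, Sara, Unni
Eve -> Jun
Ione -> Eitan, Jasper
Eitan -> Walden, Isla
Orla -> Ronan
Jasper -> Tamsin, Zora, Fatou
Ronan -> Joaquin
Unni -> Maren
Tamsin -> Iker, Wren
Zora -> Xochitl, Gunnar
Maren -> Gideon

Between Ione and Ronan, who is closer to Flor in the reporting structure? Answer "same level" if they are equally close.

Ione is 1 level below Flor; Ronan is 2. Ione is higher.

Ione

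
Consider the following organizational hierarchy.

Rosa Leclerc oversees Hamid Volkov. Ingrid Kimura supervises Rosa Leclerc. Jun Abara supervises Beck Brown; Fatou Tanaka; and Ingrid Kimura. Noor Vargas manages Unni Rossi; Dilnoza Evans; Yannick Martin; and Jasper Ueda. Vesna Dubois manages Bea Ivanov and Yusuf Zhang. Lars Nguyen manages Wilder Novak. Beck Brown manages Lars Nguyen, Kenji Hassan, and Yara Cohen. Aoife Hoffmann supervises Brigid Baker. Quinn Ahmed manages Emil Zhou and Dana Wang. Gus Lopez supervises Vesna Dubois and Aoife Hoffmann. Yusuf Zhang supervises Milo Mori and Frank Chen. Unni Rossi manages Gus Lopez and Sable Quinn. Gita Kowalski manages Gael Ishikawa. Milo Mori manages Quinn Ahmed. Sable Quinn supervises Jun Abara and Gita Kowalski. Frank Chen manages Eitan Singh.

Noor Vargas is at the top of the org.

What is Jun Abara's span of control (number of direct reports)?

Jun Abara directly manages Beck Brown, Ingrid Kimura, Fatou Tanaka. That is 3 direct reports.

3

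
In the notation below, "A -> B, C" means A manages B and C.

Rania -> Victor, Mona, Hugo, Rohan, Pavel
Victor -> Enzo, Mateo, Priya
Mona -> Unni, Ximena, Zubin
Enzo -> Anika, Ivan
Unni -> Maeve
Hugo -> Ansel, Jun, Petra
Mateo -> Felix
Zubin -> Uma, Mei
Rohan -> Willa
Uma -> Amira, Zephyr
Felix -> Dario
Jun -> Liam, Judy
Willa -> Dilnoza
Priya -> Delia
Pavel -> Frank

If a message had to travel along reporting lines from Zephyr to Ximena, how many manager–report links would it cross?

Zephyr is 3 levels below Mona, and Ximena is 1 level below Mona (their lowest common manager). The shortest path runs up from Zephyr to Mona and back down to Ximena: 3 + 1 = 4 links.

4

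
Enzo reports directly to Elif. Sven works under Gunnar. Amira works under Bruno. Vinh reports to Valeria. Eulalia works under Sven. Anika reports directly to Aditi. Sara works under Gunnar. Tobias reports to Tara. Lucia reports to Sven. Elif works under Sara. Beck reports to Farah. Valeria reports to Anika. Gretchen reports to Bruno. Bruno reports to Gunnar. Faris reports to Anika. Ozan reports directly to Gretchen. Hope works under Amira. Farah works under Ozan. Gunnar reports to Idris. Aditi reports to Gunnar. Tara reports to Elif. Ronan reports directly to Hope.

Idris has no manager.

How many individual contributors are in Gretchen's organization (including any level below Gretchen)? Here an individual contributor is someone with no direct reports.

The only person in Gretchen's organization with no one reporting to them is Beck. That is 1.

1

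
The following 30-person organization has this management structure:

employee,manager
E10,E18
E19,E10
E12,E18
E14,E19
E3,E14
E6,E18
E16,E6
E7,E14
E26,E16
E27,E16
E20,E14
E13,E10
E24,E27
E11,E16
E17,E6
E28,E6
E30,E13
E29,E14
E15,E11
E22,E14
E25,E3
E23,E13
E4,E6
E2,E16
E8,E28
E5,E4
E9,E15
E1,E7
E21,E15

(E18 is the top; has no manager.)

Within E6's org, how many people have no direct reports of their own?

The people in E6's organization with no one reporting to them are E5, E8, E17, E2, E21, E9, E24, E26. That is 8.

8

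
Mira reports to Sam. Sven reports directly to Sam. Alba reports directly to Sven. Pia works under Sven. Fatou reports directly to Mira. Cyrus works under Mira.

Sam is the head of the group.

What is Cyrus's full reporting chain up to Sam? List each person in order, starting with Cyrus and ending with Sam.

Cyrus reports to Mira. Mira reports to Sam. Sam is at the top.

Cyrus -> Mira -> Sam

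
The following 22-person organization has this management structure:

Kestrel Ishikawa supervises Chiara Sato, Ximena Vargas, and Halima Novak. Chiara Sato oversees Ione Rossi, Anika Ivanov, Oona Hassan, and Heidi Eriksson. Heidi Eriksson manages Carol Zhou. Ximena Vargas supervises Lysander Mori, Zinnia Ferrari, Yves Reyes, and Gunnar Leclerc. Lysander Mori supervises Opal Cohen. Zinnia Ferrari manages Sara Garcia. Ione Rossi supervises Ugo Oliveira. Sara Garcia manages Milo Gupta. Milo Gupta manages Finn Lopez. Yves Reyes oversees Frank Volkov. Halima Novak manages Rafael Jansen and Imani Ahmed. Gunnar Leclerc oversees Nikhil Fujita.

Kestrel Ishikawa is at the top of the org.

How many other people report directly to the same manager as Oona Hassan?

3

Oona Hassan reports to Chiara Sato. Chiara Sato's other direct reports are Heidi Eriksson, Ione Rossi, Anika Ivanov — 3 peers.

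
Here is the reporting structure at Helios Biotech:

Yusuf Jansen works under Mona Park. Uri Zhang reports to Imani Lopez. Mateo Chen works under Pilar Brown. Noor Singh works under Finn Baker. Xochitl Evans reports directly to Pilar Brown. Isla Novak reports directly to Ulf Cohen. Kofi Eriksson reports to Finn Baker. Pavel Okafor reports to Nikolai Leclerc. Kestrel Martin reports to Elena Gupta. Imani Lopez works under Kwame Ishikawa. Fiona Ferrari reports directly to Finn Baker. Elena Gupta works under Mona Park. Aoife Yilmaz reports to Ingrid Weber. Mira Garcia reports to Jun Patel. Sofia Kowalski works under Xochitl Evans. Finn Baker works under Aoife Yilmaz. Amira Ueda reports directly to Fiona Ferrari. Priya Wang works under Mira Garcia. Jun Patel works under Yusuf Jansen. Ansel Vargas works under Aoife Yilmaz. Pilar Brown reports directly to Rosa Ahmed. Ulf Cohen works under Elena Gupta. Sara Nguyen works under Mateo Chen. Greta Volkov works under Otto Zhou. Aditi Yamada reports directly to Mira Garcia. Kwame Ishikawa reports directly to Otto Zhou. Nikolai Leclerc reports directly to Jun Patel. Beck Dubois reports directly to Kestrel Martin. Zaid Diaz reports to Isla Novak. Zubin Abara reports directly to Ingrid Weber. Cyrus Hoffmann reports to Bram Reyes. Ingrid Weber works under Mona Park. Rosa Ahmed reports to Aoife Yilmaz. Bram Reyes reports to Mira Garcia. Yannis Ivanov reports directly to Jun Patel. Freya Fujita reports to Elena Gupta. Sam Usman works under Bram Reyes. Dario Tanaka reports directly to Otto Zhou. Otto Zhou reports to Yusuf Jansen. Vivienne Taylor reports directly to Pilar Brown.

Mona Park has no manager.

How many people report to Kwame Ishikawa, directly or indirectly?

Kwame Ishikawa directly manages Imani Lopez. Under Imani Lopez: Uri Zhang (1). That's 2 in total.

2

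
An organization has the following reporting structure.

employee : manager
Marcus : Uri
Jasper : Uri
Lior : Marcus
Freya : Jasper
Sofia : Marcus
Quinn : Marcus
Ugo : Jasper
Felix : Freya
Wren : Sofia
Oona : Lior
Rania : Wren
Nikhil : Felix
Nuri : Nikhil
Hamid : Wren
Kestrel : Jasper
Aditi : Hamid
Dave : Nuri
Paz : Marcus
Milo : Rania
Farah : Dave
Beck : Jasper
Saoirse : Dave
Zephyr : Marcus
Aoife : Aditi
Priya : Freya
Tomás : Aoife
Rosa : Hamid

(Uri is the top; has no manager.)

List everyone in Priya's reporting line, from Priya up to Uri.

Priya -> Freya -> Jasper -> Uri

Priya reports to Freya. Freya reports to Jasper. Jasper reports to Uri. Uri is at the top.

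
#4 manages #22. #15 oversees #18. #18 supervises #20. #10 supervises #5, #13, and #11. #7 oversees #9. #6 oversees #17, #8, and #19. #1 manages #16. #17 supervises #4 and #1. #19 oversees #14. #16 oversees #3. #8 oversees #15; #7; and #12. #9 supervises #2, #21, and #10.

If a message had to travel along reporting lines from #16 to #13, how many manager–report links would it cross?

#16 is 3 levels below #6, and #13 is 5 levels below #6 (their lowest common manager). The shortest path runs up from #16 to #6 and back down to #13: 3 + 5 = 8 links.

8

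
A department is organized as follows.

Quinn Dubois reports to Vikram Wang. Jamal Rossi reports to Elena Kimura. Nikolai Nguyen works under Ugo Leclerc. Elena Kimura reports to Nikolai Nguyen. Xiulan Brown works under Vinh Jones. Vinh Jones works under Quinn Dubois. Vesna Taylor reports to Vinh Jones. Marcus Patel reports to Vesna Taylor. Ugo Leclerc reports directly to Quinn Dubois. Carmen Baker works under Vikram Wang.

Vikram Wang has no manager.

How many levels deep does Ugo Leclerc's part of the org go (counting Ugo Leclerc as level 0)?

The longest chain under Ugo Leclerc runs Ugo Leclerc → Nikolai Nguyen → Elena Kimura → Jamal Rossi, which is 3 levels below Ugo Leclerc.

3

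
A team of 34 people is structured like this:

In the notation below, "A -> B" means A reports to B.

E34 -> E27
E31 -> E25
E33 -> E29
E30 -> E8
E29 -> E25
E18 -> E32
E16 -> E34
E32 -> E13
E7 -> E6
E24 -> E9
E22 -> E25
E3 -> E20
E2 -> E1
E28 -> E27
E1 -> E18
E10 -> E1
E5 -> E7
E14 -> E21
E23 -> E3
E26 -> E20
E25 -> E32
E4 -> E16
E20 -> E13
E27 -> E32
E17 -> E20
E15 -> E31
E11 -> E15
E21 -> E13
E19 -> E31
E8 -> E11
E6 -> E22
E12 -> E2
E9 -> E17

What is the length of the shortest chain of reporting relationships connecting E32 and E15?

E15 is in E32's organization: the chain from E15 up to E32 is E15 → E31 → E25 → E32, which is 3 links.

3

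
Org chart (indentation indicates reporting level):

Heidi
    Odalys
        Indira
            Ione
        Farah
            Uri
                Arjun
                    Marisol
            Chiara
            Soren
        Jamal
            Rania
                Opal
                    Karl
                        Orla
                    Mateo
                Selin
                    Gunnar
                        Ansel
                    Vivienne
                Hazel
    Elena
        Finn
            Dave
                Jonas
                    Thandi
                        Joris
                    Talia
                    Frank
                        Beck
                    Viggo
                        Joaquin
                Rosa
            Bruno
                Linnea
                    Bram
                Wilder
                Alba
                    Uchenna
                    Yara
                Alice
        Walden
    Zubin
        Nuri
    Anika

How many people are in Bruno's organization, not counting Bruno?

Bruno directly manages Linnea, Wilder, Alba, Alice. Under Linnea: Bram (1). Wilder has no reports. Under Alba: Yara, Uchenna (2). Alice has no reports. So Bruno's organization is 4 direct reports plus everyone under them: 2 + 1 + 3 + 1 = 7.

7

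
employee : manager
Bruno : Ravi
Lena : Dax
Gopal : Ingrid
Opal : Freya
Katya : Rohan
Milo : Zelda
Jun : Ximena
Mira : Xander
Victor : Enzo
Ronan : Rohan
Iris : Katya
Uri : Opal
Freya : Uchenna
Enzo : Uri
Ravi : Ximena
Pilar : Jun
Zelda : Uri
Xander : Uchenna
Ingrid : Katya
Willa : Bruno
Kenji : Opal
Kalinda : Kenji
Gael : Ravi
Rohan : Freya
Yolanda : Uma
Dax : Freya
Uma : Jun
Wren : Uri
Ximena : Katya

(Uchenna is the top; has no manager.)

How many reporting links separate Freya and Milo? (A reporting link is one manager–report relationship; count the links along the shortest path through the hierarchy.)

Milo is in Freya's organization: the chain from Milo up to Freya is Milo → Zelda → Uri → Opal → Freya, which is 4 links.

4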